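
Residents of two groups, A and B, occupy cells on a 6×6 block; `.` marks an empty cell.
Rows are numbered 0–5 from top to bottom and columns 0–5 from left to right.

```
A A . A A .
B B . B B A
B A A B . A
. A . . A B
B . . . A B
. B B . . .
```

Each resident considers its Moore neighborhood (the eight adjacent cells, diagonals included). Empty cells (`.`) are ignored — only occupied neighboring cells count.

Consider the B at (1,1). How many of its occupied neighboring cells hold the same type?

Occupied neighbors of (1,1): (0,0)=A, (0,1)=A, (1,0)=B, (2,0)=B, (2,1)=A, (2,2)=A.
Same type (B): 2 of 6.

2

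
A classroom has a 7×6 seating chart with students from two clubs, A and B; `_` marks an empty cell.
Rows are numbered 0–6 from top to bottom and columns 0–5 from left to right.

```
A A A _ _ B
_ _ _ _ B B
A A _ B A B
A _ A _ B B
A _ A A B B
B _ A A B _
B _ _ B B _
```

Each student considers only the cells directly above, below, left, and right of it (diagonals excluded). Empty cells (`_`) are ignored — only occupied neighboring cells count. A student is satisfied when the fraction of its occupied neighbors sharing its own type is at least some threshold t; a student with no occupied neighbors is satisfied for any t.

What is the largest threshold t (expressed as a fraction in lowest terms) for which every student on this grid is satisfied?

(0,0)A 1/1
(0,1)A 2/2
(0,2)A 1/1
(0,5)B 1/1
(1,4)B 1/2
(1,5)B 3/3
(2,0)A 2/2
(2,1)A 1/1
(2,3)B 0/1
(2,4)A 0/4
(2,5)B 2/3
(3,0)A 2/2
(3,2)A 1/1
(3,4)B 2/3
(3,5)B 3/3
(4,0)A 1/2
(4,2)A 3/3
(4,3)A 2/3
(4,4)B 3/4
(4,5)B 2/2
(5,0)B 1/2
(5,2)A 2/2
(5,3)A 2/4
(5,4)B 2/3
(6,0)B 1/1
(6,3)B 1/2
(6,4)B 2/2
The smallest same-type fraction is 0/1 at (2,3), which reduces to 0/1. Any threshold above that leaves this student unsatisfied.

0/1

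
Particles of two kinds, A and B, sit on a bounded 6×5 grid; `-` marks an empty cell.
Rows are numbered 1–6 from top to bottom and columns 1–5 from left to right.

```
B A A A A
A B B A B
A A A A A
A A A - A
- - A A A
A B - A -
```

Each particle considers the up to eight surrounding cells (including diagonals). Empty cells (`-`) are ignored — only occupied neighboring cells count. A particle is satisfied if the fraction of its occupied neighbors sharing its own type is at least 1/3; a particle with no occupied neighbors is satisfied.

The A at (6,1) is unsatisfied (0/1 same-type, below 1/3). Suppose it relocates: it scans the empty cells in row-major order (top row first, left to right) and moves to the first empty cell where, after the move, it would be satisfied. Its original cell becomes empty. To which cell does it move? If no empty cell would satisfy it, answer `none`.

Vacating (6,1). Empty cells in order:
  (4,4): 8/8 same-type → satisfied — stop here.

(4,4)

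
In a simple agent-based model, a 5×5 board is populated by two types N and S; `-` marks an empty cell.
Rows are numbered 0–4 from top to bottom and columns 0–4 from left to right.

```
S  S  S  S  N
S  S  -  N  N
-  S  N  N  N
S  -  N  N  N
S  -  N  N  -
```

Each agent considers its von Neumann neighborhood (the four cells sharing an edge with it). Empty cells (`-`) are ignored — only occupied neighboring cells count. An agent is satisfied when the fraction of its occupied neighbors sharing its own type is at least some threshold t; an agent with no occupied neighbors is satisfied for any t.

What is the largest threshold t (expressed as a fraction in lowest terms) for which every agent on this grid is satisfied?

1/3

(0,0)S 2/2
(0,1)S 3/3
(0,2)S 2/2
(0,3)S 1/3
(0,4)N 1/2
(1,0)S 2/2
(1,1)S 3/3
(1,3)N 2/3
(1,4)N 3/3
(2,1)S 1/2
(2,2)N 2/3
(2,3)N 4/4
(2,4)N 3/3
(3,0)S 1/1
(3,2)N 3/3
(3,3)N 4/4
(3,4)N 2/2
(4,0)S 1/1
(4,2)N 2/2
(4,3)N 2/2
The smallest same-type fraction is 1/3 at (0,3), which reduces to 1/3. Any threshold above that leaves this agent unsatisfied.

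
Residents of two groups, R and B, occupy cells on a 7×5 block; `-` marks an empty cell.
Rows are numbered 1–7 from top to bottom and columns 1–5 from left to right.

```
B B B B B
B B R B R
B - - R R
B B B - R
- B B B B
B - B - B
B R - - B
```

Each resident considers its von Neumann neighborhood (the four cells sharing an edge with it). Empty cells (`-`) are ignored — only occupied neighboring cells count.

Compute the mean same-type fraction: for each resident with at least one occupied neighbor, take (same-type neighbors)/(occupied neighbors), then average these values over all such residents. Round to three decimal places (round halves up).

Row 1: (1,1)B 2/2 · (1,2)B 3/3 · (1,3)B 2/3 · (1,4)B 3/3 · (1,5)B 1/2
Row 2: (2,1)B 3/3 · (2,2)B 2/3 · (2,3)R 0/3 · (2,4)B 1/4 · (2,5)R 1/3
Row 3: (3,1)B 2/2 · (3,4)R 1/2 · (3,5)R 3/3
Row 4: (4,1)B 2/2 · (4,2)B 3/3 · (4,3)B 2/2 · (4,5)R 1/2
Row 5: (5,2)B 2/2 · (5,3)B 4/4 · (5,4)B 2/2 · (5,5)B 2/3
Row 6: (6,1)B 1/1 · (6,3)B 1/1 · (6,5)B 2/2
Row 7: (7,1)B 1/2 · (7,2)R 0/1 · (7,5)B 1/1
Sum over 27 residents: 2/2 + 3/3 + 2/3 + 3/3 + 1/2 + 3/3 + 2/3 + 0/3 + 1/4 + 1/3 + 2/2 + 1/2 + 3/3 + 2/2 + 3/3 + 2/2 + 1/2 + 2/2 + 4/4 + 2/2 + 2/3 + 1/1 + 1/1 + 2/2 + 1/2 + 0/1 + 1/1 = 247/12; mean = 247/12 ÷ 27 = 247/324 = 0.762345… → 0.762.

0.762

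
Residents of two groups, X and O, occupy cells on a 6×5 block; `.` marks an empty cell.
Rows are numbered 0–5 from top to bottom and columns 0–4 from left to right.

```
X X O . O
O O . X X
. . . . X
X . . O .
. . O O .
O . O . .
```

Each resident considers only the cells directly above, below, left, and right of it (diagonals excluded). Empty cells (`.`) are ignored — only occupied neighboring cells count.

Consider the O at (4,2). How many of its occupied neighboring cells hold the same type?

Occupied neighbors of (4,2): (5,2)=O, (4,3)=O.
Same type (O): 2 of 2.

2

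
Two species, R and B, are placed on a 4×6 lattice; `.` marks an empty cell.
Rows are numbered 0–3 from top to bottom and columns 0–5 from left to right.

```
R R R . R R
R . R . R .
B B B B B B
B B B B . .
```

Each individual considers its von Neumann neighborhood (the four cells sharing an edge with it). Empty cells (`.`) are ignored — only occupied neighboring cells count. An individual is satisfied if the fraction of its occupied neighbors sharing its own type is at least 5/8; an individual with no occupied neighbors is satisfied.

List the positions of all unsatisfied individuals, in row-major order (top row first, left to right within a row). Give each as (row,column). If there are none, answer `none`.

Row 0: (0,0)R 2/2 ✓ · (0,1)R 2/2 ✓ · (0,2)R 2/2 ✓ · (0,4)R 2/2 ✓ · (0,5)R 1/1 ✓
Row 1: (1,0)R 1/2 ✗ · (1,2)R 1/2 ✗ · (1,4)R 1/2 ✗
Row 2: (2,0)B 2/3 ✓ · (2,1)B 3/3 ✓ · (2,2)B 3/4 ✓ · (2,3)B 3/3 ✓ · (2,4)B 2/3 ✓ · (2,5)B 1/1 ✓
Row 3: (3,0)B 2/2 ✓ · (3,1)B 3/3 ✓ · (3,2)B 3/3 ✓ · (3,3)B 2/2 ✓

(1,0), (1,2), (1,4)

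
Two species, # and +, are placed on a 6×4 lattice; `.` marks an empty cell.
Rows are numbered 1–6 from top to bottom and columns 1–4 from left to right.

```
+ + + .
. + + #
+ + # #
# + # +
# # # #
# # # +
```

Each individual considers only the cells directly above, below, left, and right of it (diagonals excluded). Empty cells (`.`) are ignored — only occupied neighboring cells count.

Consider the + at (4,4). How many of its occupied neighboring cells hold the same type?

0

Occupied neighbors of (4,4): (3,4)=#, (5,4)=#, (4,3)=#.
Same type (+): 0 of 3.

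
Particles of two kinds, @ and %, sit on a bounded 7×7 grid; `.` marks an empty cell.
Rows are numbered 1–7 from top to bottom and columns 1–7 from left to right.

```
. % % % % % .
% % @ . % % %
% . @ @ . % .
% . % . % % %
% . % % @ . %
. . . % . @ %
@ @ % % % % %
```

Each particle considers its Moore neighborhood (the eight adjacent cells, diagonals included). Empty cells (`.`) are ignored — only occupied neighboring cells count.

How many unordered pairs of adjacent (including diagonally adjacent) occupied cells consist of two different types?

19

Scan each occupied cell's neighbors to the right and below (and the two forward diagonals) so each pair is counted once.
From row 1: 3 unlike of 16 pairs (running 3/16).
From row 2: 3 unlike of 13 pairs (running 6/29).
From row 3: 3 unlike of 8 pairs (running 9/37).
From row 4: 2 unlike of 10 pairs (running 11/47).
From row 5: 3 unlike of 8 pairs (running 14/55).
From row 6: 4 unlike of 9 pairs (running 18/64).
From row 7: 1 unlike of 6 pairs (running 19/70).
Total adjacent occupied pairs: 70; unlike-type pairs: 19.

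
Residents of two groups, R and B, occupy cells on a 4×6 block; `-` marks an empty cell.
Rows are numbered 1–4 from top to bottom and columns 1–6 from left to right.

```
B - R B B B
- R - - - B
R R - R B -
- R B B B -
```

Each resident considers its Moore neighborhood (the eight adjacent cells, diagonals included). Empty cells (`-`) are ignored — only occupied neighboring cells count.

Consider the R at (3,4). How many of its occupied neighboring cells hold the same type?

Occupied neighbors of (3,4): (3,5)=B, (4,3)=B, (4,4)=B, (4,5)=B.
Same type (R): 0 of 4.

0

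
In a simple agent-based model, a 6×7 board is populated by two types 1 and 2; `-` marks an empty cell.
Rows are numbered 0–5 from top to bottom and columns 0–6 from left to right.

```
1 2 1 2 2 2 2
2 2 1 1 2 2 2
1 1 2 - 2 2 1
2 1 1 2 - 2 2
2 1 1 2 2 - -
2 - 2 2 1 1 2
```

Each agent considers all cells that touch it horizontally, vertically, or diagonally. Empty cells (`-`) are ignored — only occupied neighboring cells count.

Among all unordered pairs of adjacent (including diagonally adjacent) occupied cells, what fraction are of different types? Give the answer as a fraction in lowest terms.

Scan each occupied cell's neighbors to the right and below (and the two forward diagonals) so each pair is counted once.
From row 0: 10 unlike of 25 pairs (running 10/25).
From row 1: 11 unlike of 22 pairs (running 21/47).
From row 2: 8 unlike of 18 pairs (running 29/65).
From row 3: 6 unlike of 16 pairs (running 35/81).
From row 4: 9 unlike of 15 pairs (running 44/96).
From row 5: 2 unlike of 4 pairs (running 46/100).
Total adjacent occupied pairs: 100; unlike-type pairs: 46.
46/100 reduces to 23/50.

23/50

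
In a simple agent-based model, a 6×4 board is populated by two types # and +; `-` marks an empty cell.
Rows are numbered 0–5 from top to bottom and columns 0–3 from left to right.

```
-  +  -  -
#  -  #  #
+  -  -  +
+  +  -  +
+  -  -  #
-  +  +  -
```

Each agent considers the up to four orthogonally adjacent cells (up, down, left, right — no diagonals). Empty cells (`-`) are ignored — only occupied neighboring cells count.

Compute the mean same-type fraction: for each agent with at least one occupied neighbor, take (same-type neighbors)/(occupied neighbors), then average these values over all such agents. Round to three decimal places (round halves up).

(0,1)+ — no occupied neighbors
(1,0)# 0/1
(1,2)# 1/1
(1,3)# 1/2
(2,0)+ 1/2
(2,3)+ 1/2
(3,0)+ 3/3
(3,1)+ 1/1
(3,3)+ 1/2
(4,0)+ 1/1
(4,3)# 0/1
(5,1)+ 1/1
(5,2)+ 1/1
Sum over 12 agents: 0/1 + 1/1 + 1/2 + 1/2 + 1/2 + 3/3 + 1/1 + 1/2 + 1/1 + 0/1 + 1/1 + 1/1 = 8; mean = 8 ÷ 12 = 2/3 = 0.666666… → 0.667.

0.667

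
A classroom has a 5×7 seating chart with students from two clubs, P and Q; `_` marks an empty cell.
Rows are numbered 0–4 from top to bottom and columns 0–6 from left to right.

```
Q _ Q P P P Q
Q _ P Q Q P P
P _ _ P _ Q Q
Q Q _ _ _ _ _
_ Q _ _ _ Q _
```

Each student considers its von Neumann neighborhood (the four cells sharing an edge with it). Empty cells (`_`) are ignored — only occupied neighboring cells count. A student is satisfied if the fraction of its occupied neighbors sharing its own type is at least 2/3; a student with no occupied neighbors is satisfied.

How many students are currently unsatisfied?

14

Row 0: (0,0)Q 1/1 ok · (0,2)Q 0/2 unhappy · (0,3)P 1/3 unhappy · (0,4)P 2/3 ok · (0,5)P 2/3 ok · (0,6)Q 0/2 unhappy
Row 1: (1,0)Q 1/2 unhappy · (1,2)P 0/2 unhappy · (1,3)Q 1/4 unhappy · (1,4)Q 1/3 unhappy · (1,5)P 2/4 unhappy · (1,6)P 1/3 unhappy
Row 2: (2,0)P 0/2 unhappy · (2,3)P 0/1 unhappy · (2,5)Q 1/2 unhappy · (2,6)Q 1/2 unhappy
Row 3: (3,0)Q 1/2 unhappy · (3,1)Q 2/2 ok
Row 4: (4,1)Q 1/1 ok · (4,5)Q 0/0 ok
Unsatisfied: (0,2), (0,3), (0,6), (1,0), (1,2), (1,3), (1,4), (1,5), (1,6), (2,0), (2,3), (2,5), (2,6), (3,0) — 14 in total.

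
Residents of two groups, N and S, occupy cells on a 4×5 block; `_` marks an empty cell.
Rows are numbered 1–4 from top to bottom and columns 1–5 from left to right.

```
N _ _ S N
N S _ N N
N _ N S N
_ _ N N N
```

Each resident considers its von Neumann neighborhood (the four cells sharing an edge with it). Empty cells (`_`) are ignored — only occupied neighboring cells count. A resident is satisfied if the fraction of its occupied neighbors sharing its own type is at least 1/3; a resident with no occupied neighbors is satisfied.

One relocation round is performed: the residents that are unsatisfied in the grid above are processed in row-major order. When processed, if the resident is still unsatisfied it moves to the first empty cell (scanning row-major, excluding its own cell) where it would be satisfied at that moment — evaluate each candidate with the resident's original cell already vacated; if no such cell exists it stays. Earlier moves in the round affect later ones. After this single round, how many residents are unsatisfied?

0

Initially unsatisfied (in order): (1,4), (2,2), (3,4).
  (1,4) → (1,2).
  (2,2): now satisfied by earlier moves; stays.
  (3,4) → (1,3).
Resulting grid:
N S S _ N
N S _ N N
N _ N _ N
_ _ N N N
All satisfied now.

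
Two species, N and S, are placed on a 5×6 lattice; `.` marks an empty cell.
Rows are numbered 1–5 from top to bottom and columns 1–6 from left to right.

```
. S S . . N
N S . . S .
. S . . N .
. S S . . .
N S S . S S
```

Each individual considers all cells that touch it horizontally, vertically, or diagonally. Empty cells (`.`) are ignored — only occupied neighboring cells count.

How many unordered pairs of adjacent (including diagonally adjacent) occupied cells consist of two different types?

Scan each occupied cell's neighbors to the right and below (and the two forward diagonals) so each pair is counted once.
From row 1: 2 unlike of 5 pairs (running 2/5).
From row 2: 3 unlike of 4 pairs (running 5/9).
From row 3: 0 unlike of 2 pairs (running 5/11).
From row 4: 1 unlike of 6 pairs (running 6/17).
From row 5: 1 unlike of 3 pairs (running 7/20).
Total adjacent occupied pairs: 20; unlike-type pairs: 7.

7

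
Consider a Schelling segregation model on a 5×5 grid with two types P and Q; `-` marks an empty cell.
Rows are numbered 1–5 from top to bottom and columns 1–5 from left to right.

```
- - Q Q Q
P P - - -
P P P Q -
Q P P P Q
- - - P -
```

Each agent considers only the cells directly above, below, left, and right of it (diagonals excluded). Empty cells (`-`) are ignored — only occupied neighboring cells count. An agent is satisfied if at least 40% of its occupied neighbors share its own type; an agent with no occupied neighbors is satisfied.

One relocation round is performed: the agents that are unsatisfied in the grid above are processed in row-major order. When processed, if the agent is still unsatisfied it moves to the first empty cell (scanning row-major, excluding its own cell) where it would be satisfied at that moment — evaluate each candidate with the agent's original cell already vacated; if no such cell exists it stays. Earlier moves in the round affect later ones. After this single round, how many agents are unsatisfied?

0

Initially unsatisfied (in order): (3,4), (4,1), (4,5).
  (3,4) → (1,2).
  (4,1) → (1,1).
  (4,5) → (2,4).
Resulting grid:
Q Q Q Q Q
P P - Q -
P P P - -
- P P P -
- - - P -
All satisfied now.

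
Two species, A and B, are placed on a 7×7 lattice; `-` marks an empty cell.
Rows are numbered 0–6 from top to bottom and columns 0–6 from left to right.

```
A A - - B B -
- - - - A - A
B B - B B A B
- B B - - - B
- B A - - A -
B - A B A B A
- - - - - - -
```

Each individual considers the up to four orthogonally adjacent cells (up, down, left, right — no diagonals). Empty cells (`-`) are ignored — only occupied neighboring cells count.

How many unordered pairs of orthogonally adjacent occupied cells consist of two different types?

Scan each occupied cell's neighbors to the right and below so each pair is counted once.
From row 0: 1 unlike of 3 pairs (running 1/3).
From row 1: 2 unlike of 2 pairs (running 3/5).
From row 2: 2 unlike of 6 pairs (running 5/11).
From row 3: 1 unlike of 3 pairs (running 6/14).
From row 4: 2 unlike of 3 pairs (running 8/17).
From row 5: 4 unlike of 4 pairs (running 12/21).
Total adjacent occupied pairs: 21; unlike-type pairs: 12.

12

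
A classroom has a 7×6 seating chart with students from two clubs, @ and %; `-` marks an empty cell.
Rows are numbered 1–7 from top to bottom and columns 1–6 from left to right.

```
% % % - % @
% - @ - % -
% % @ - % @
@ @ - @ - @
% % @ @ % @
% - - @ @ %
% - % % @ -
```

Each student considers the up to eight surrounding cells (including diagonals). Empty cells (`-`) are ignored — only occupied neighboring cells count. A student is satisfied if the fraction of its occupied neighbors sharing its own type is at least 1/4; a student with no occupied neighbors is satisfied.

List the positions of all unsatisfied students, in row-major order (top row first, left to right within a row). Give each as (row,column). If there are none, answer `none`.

(1,6), (4,1), (5,5)

Row 1: (1,1)% 2/2 ✓ · (1,2)% 3/4 ✓ · (1,3)% 1/2 ✓ · (1,5)% 1/2 ✓ · (1,6)@ 0/2 ✗
Row 2: (2,1)% 4/4 ✓ · (2,3)@ 1/4 ✓ · (2,5)% 2/4 ✓
Row 3: (3,1)% 2/4 ✓ · (3,2)% 2/6 ✓ · (3,3)@ 3/4 ✓ · (3,5)% 1/4 ✓ · (3,6)@ 1/3 ✓
Row 4: (4,1)@ 1/5 ✗ · (4,2)@ 3/7 ✓ · (4,4)@ 3/5 ✓ · (4,6)@ 2/4 ✓
Row 5: (5,1)% 2/4 ✓ · (5,2)% 2/5 ✓ · (5,3)@ 4/5 ✓ · (5,4)@ 4/5 ✓ · (5,5)% 1/7 ✗ · (5,6)@ 2/4 ✓
Row 6: (6,1)% 3/3 ✓ · (6,4)@ 4/7 ✓ · (6,5)@ 4/7 ✓ · (6,6)% 1/4 ✓
Row 7: (7,1)% 1/1 ✓ · (7,3)% 1/2 ✓ · (7,4)% 1/4 ✓ · (7,5)@ 2/4 ✓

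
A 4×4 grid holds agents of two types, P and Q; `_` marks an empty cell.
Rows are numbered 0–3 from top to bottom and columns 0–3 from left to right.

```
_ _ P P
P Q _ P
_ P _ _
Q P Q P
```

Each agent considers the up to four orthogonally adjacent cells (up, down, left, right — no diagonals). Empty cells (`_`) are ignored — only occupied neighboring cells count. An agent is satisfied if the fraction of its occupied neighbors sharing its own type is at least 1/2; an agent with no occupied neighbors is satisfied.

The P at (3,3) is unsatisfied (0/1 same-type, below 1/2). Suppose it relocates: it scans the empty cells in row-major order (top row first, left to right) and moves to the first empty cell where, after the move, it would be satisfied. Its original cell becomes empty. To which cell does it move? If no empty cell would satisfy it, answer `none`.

(0,0)

Vacating (3,3). Empty cells in order:
  (0,0): 1/1 same-type → satisfied — stop here.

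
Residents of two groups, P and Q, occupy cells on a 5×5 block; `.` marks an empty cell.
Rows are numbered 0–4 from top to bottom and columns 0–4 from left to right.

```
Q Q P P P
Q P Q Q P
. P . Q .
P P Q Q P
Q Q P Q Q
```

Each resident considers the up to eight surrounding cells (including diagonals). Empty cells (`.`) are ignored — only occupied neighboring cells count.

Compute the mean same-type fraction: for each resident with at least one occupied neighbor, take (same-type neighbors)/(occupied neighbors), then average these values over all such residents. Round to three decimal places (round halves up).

0.483

(0,0)Q 2/3
(0,1)Q 3/5
(0,2)P 2/5
(0,3)P 3/5
(0,4)P 2/3
(1,0)Q 2/4
(1,1)P 2/6
(1,2)Q 3/7
(1,3)Q 2/6
(1,4)P 2/4
(2,1)P 3/6
(2,3)Q 4/6
(3,0)P 2/4
(3,1)P 3/6
(3,2)Q 4/7
(3,3)Q 4/6
(3,4)P 0/4
(4,0)Q 1/3
(4,1)Q 2/5
(4,2)P 1/5
(4,3)Q 3/5
(4,4)Q 2/3
Sum over 22 residents: 2/3 + 3/5 + 2/5 + 3/5 + 2/3 + 2/4 + 2/6 + 3/7 + 2/6 + 2/4 + 3/6 + 4/6 + 2/4 + 3/6 + 4/7 + 4/6 + 0/4 + 1/3 + 2/5 + 1/5 + 3/5 + 2/3 = 319/30; mean = 319/30 ÷ 22 = 29/60 = 0.483333… → 0.483.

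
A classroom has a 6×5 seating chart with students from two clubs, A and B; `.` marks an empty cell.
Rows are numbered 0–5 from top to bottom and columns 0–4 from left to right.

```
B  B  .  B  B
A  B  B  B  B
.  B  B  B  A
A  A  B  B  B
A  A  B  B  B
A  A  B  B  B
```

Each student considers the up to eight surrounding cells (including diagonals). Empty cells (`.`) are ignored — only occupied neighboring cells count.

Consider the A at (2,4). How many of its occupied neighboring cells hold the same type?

0

Occupied neighbors of (2,4): (1,3)=B, (1,4)=B, (2,3)=B, (3,3)=B, (3,4)=B.
Same type (A): 0 of 5.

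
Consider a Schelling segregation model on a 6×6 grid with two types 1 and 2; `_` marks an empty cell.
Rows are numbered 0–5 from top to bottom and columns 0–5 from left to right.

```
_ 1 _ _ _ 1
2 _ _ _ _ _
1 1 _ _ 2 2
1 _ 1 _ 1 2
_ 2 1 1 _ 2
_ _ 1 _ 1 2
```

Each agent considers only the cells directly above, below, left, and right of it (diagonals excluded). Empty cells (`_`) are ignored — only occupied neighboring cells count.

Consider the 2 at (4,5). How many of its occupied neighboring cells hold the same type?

2

Occupied neighbors of (4,5): (3,5)=2, (5,5)=2.
Same type (2): 2 of 2.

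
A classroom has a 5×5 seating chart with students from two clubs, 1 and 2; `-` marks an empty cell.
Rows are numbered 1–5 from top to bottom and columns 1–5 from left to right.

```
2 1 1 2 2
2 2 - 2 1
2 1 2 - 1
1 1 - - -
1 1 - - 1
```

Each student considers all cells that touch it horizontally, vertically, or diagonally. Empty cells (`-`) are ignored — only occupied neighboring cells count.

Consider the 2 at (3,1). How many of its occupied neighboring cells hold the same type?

2

Occupied neighbors of (3,1): (2,1)=2, (2,2)=2, (3,2)=1, (4,1)=1, (4,2)=1.
Same type (2): 2 of 5.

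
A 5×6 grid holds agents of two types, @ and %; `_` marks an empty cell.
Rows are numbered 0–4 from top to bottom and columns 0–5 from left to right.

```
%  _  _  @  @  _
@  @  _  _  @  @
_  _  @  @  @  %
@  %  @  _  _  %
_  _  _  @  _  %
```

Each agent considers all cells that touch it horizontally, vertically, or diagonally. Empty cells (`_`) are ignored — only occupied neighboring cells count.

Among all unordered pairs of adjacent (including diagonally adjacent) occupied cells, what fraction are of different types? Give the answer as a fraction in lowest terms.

Scan each occupied cell's neighbors to the right and below (and the two forward diagonals) so each pair is counted once.
Row 0: %(0,0)–@(1,0)≠ %(0,0)–@(1,1)≠ @(0,3)–@(0,4)= @(0,3)–@(1,4)= @(0,4)–@(1,4)= @(0,4)–@(1,5)=  → 2/6 unlike.
Row 1: @(1,0)–@(1,1)= @(1,1)–@(2,2)= @(1,4)–@(1,5)= @(1,4)–@(2,4)= @(1,4)–%(2,5)≠ @(1,4)–@(2,3)= @(1,5)–%(2,5)≠ @(1,5)–@(2,4)=  → 2/8 unlike.
Row 2: @(2,2)–@(2,3)= @(2,2)–@(3,2)= @(2,2)–%(3,1)≠ @(2,3)–@(2,4)= @(2,3)–@(3,2)= @(2,4)–%(2,5)≠ @(2,4)–%(3,5)≠ %(2,5)–%(3,5)=  → 3/8 unlike.
Row 3: @(3,0)–%(3,1)≠ %(3,1)–@(3,2)≠ @(3,2)–@(4,3)= %(3,5)–%(4,5)=  → 2/4 unlike.
Total adjacent occupied pairs: 26; unlike-type pairs: 9.
9/26 is already in lowest terms.

9/26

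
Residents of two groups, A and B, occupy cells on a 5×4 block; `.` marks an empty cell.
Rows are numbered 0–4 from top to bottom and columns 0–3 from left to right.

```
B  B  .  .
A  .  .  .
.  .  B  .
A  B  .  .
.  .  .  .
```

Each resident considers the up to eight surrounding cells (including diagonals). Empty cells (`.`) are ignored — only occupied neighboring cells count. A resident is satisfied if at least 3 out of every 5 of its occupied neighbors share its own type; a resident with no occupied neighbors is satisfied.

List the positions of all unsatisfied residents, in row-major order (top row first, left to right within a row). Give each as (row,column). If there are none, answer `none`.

Row 0: (0,0)B 1/2 ✗ · (0,1)B 1/2 ✗
Row 1: (1,0)A 0/2 ✗
Row 2: (2,2)B 1/1 ✓
Row 3: (3,0)A 0/1 ✗ · (3,1)B 1/2 ✗

(0,0), (0,1), (1,0), (3,0), (3,1)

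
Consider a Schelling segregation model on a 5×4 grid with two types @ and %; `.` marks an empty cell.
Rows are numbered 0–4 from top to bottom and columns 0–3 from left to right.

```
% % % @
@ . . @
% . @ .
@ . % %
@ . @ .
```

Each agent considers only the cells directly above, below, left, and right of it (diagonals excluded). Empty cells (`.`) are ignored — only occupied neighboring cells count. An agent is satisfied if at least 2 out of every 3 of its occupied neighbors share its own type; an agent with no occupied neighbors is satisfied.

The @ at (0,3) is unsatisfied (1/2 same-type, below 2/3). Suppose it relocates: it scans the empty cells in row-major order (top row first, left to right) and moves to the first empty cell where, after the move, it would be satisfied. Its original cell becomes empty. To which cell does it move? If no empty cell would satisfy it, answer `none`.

(1,2)

Vacating (0,3). Empty cells in order:
  (1,1): 1/2 same-type → still unsatisfied.
  (1,2): 2/3 same-type → satisfied — stop here.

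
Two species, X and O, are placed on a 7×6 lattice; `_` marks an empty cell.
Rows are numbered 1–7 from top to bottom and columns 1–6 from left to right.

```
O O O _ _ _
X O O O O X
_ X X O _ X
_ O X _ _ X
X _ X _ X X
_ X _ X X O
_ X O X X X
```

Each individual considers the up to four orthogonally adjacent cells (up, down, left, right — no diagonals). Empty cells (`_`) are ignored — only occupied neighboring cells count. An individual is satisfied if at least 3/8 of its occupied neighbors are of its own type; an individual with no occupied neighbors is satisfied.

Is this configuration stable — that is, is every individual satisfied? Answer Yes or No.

Row 1: (1,1)O 1/2 ok · (1,2)O 3/3 ok · (1,3)O 2/2 ok
Row 2: (2,1)X 0/2 unhappy · (2,2)O 2/4 ok · (2,3)O 3/4 ok · (2,4)O 3/3 ok · (2,5)O 1/2 ok · (2,6)X 1/2 ok
Row 3: (3,2)X 1/3 unhappy · (3,3)X 2/4 ok · (3,4)O 1/2 ok · (3,6)X 2/2 ok
Row 4: (4,2)O 0/2 unhappy · (4,3)X 2/3 ok · (4,6)X 2/2 ok
Row 5: (5,1)X 0/0 ok · (5,3)X 1/1 ok · (5,5)X 2/2 ok · (5,6)X 2/3 ok
Row 6: (6,2)X 1/1 ok · (6,4)X 2/2 ok · (6,5)X 3/4 ok · (6,6)O 0/3 unhappy
Row 7: (7,2)X 1/2 ok · (7,3)O 0/2 unhappy · (7,4)X 2/3 ok · (7,5)X 3/3 ok · (7,6)X 1/2 ok
For instance (2,1) has only 0/2 same-type neighbors, below 3/8.

No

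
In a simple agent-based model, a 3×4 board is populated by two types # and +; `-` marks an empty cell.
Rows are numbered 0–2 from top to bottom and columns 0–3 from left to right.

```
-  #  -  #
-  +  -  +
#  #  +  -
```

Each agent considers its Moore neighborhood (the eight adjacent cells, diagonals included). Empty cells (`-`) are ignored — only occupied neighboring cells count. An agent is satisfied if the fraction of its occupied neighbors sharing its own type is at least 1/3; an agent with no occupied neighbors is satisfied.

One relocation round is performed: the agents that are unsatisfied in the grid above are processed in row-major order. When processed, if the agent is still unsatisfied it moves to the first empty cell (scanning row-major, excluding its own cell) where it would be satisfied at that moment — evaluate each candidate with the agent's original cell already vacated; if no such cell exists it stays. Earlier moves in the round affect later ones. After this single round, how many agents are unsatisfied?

Initially unsatisfied (in order): (0,1), (0,3), (1,1).
  (0,1) → (0,2).
  (0,3): now satisfied by earlier moves; stays.
  (1,1) → (0,0).
Resulting grid:
+ - # #
- - - +
# # + -
All satisfied now.

0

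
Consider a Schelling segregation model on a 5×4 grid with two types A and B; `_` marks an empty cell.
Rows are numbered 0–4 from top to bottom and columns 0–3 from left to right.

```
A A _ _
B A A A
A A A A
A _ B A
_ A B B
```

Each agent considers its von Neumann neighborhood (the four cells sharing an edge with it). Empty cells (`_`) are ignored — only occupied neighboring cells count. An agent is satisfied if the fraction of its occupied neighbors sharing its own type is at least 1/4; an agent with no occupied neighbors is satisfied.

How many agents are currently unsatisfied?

2

Row 0: (0,0)A 1/2 ✓ · (0,1)A 2/2 ✓
Row 1: (1,0)B 0/3 ✗ · (1,1)A 3/4 ✓ · (1,2)A 3/3 ✓ · (1,3)A 2/2 ✓
Row 2: (2,0)A 2/3 ✓ · (2,1)A 3/3 ✓ · (2,2)A 3/4 ✓ · (2,3)A 3/3 ✓
Row 3: (3,0)A 1/1 ✓ · (3,2)B 1/3 ✓ · (3,3)A 1/3 ✓
Row 4: (4,1)A 0/1 ✗ · (4,2)B 2/3 ✓ · (4,3)B 1/2 ✓
Unsatisfied: (1,0), (4,1) — 2 in total.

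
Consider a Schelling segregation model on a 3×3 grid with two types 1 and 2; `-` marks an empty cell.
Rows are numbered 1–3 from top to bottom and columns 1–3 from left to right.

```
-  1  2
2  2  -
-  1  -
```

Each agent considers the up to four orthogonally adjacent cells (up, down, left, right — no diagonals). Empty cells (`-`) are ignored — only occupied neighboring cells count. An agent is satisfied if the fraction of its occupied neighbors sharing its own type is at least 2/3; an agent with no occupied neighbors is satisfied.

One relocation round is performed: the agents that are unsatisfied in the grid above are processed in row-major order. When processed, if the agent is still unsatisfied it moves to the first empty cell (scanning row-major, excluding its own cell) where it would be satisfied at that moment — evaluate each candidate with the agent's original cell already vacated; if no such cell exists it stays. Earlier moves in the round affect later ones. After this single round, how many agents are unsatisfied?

0

Initially unsatisfied (in order): (1,2), (1,3), (2,2), (3,2).
  (1,2) → (3,3).
  (1,3): now satisfied by earlier moves; stays.
  (2,2) → (1,1).
  (3,2): now satisfied by earlier moves; stays.
Resulting grid:
2 - 2
2 - -
- 1 1
All satisfied now.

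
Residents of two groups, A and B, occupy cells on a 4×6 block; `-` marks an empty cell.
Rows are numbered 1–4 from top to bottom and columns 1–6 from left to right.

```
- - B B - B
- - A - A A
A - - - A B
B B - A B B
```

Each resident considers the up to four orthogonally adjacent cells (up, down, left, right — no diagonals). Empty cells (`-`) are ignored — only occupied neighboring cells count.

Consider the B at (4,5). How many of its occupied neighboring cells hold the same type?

1

Occupied neighbors of (4,5): (3,5)=A, (4,4)=A, (4,6)=B.
Same type (B): 1 of 3.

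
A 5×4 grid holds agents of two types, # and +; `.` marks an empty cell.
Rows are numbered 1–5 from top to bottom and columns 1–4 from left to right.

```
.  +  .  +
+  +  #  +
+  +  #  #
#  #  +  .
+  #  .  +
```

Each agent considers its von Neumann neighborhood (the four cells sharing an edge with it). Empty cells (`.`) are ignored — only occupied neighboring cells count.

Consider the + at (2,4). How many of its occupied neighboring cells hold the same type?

Occupied neighbors of (2,4): (1,4)=+, (3,4)=#, (2,3)=#.
Same type (+): 1 of 3.

1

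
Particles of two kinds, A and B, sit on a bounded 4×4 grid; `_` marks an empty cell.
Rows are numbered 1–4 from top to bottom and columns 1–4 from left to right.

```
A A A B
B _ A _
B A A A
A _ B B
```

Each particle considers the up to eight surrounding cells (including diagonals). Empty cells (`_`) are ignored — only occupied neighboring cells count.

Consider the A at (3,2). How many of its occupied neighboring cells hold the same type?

Occupied neighbors of (3,2): (2,1)=B, (2,3)=A, (3,1)=B, (3,3)=A, (4,1)=A, (4,3)=B.
Same type (A): 3 of 6.

3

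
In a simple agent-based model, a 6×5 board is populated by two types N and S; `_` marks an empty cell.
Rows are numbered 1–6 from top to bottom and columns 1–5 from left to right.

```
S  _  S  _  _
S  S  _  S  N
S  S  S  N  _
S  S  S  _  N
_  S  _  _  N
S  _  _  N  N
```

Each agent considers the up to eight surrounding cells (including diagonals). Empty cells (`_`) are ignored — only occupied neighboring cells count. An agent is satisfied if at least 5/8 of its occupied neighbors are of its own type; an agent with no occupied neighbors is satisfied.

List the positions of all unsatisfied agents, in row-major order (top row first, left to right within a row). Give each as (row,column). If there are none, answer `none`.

(2,4), (2,5), (3,4)

(1,1)S 2/2 satisfied
(1,3)S 2/2 satisfied
(2,1)S 4/4 satisfied
(2,2)S 6/6 satisfied
(2,4)S 2/4 not
(2,5)N 1/2 not
(3,1)S 5/5 satisfied
(3,2)S 7/7 satisfied
(3,3)S 5/6 satisfied
(3,4)N 2/5 not
(4,1)S 4/4 satisfied
(4,2)S 6/6 satisfied
(4,3)S 4/5 satisfied
(4,5)N 2/2 satisfied
(5,2)S 4/4 satisfied
(5,5)N 3/3 satisfied
(6,1)S 1/1 satisfied
(6,4)N 2/2 satisfied
(6,5)N 2/2 satisfied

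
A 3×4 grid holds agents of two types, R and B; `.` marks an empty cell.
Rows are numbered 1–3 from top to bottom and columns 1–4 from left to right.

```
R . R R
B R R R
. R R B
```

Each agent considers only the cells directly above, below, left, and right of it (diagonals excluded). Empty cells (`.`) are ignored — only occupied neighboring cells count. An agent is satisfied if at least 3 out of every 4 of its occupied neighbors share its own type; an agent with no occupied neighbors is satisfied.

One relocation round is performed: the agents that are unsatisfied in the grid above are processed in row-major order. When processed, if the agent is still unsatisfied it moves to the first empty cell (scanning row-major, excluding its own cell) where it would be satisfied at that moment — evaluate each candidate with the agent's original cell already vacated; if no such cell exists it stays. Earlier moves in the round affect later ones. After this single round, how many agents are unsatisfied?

4

Initially unsatisfied (in order): (1,1), (2,1), (2,2), (2,4), (3,3), (3,4).
  (1,1) → (1,2).
  (2,1): no empty cell satisfies it; stays.
  (2,2): now satisfied by earlier moves; stays.
  (2,4): no empty cell satisfies it; stays.
  (3,3): no empty cell satisfies it; stays.
  (3,4): no empty cell satisfies it; stays.
Resulting grid:
. R R R
B R R R
. R R B
Unsatisfied now: (2,1), (2,4), (3,3), (3,4).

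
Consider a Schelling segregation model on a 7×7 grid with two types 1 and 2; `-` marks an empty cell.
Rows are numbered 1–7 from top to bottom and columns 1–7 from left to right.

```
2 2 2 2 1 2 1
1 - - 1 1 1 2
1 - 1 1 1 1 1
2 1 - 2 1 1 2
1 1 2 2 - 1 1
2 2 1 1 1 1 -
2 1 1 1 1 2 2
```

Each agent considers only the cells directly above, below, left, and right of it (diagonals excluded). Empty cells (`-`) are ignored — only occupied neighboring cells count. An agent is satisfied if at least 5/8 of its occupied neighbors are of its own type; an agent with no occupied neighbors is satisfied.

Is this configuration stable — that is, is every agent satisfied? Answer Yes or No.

Row 1: (1,1)2 1/2 not · (1,2)2 2/2 satisfied · (1,3)2 2/2 satisfied · (1,4)2 1/3 not · (1,5)1 1/3 not · (1,6)2 0/3 not · (1,7)1 0/2 not
Row 2: (2,1)1 1/2 not · (2,4)1 2/3 satisfied · (2,5)1 4/4 satisfied · (2,6)1 2/4 not · (2,7)2 0/3 not
Row 3: (3,1)1 1/2 not · (3,3)1 1/1 satisfied · (3,4)1 3/4 satisfied · (3,5)1 4/4 satisfied · (3,6)1 4/4 satisfied · (3,7)1 1/3 not
Row 4: (4,1)2 0/3 not · (4,2)1 1/2 not · (4,4)2 1/3 not · (4,5)1 2/3 satisfied · (4,6)1 3/4 satisfied · (4,7)2 0/3 not
Row 5: (5,1)1 1/3 not · (5,2)1 2/4 not · (5,3)2 1/3 not · (5,4)2 2/3 satisfied · (5,6)1 3/3 satisfied · (5,7)1 1/2 not
Row 6: (6,1)2 2/3 satisfied · (6,2)2 1/4 not · (6,3)1 2/4 not · (6,4)1 3/4 satisfied · (6,5)1 3/3 satisfied · (6,6)1 2/3 satisfied
Row 7: (7,1)2 1/2 not · (7,2)1 1/3 not · (7,3)1 3/3 satisfied · (7,4)1 3/3 satisfied · (7,5)1 2/3 satisfied · (7,6)2 1/3 not · (7,7)2 1/1 satisfied
For instance (1,1) has only 1/2 same-type neighbors, below 5/8.

No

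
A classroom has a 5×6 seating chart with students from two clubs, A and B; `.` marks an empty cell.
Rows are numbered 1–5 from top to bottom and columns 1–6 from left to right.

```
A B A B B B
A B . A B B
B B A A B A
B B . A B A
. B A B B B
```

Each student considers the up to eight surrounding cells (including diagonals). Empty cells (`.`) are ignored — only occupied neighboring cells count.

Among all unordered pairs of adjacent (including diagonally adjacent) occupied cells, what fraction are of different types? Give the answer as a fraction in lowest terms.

17/35

Scan each occupied cell's neighbors to the right and below (and the two forward diagonals) so each pair is counted once.
Row 1: A(1,1)–B(1,2)≠ A(1,1)–A(2,1)= A(1,1)–B(2,2)≠ B(1,2)–A(1,3)≠ B(1,2)–B(2,2)= B(1,2)–A(2,1)≠ A(1,3)–B(1,4)≠ A(1,3)–A(2,4)= A(1,3)–B(2,2)≠ B(1,4)–B(1,5)= B(1,4)–A(2,4)≠ B(1,4)–B(2,5)= B(1,5)–B(1,6)= B(1,5)–B(2,5)= B(1,5)–B(2,6)= B(1,5)–A(2,4)≠ B(1,6)–B(2,6)= B(1,6)–B(2,5)=  → 8/18 unlike.
Row 2: A(2,1)–B(2,2)≠ A(2,1)–B(3,1)≠ A(2,1)–B(3,2)≠ B(2,2)–B(3,2)= B(2,2)–A(3,3)≠ B(2,2)–B(3,1)= A(2,4)–B(2,5)≠ A(2,4)–A(3,4)= A(2,4)–B(3,5)≠ A(2,4)–A(3,3)= B(2,5)–B(2,6)= B(2,5)–B(3,5)= B(2,5)–A(3,6)≠ B(2,5)–A(3,4)≠ B(2,6)–A(3,6)≠ B(2,6)–B(3,5)=  → 9/16 unlike.
Row 3: B(3,1)–B(3,2)= B(3,1)–B(4,1)= B(3,1)–B(4,2)= B(3,2)–A(3,3)≠ B(3,2)–B(4,2)= B(3,2)–B(4,1)= A(3,3)–A(3,4)= A(3,3)–A(4,4)= A(3,3)–B(4,2)≠ A(3,4)–B(3,5)≠ A(3,4)–A(4,4)= A(3,4)–B(4,5)≠ B(3,5)–A(3,6)≠ B(3,5)–B(4,5)= B(3,5)–A(4,6)≠ B(3,5)–A(4,4)≠ A(3,6)–A(4,6)= A(3,6)–B(4,5)≠  → 8/18 unlike.
Row 4: B(4,1)–B(4,2)= B(4,1)–B(5,2)= B(4,2)–B(5,2)= B(4,2)–A(5,3)≠ A(4,4)–B(4,5)≠ A(4,4)–B(5,4)≠ A(4,4)–B(5,5)≠ A(4,4)–A(5,3)= B(4,5)–A(4,6)≠ B(4,5)–B(5,5)= B(4,5)–B(5,6)= B(4,5)–B(5,4)= A(4,6)–B(5,6)≠ A(4,6)–B(5,5)≠  → 7/14 unlike.
Row 5: B(5,2)–A(5,3)≠ A(5,3)–B(5,4)≠ B(5,4)–B(5,5)= B(5,5)–B(5,6)=  → 2/4 unlike.
Total adjacent occupied pairs: 70; unlike-type pairs: 34.
34/70 reduces to 17/35.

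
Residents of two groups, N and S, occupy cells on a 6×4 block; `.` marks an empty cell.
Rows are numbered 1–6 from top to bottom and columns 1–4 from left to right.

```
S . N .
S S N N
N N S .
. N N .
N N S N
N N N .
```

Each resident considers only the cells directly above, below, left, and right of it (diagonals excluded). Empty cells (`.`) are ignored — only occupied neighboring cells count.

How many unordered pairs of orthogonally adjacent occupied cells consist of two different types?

Scan each occupied cell's neighbors to the right and below so each pair is counted once.
Row 1: S(1,1)–S(2,1)= N(1,3)–N(2,3)=  → 0/2 unlike.
Row 2: S(2,1)–S(2,2)= S(2,1)–N(3,1)≠ S(2,2)–N(2,3)≠ S(2,2)–N(3,2)≠ N(2,3)–N(2,4)= N(2,3)–S(3,3)≠  → 4/6 unlike.
Row 3: N(3,1)–N(3,2)= N(3,2)–S(3,3)≠ N(3,2)–N(4,2)= S(3,3)–N(4,3)≠  → 2/4 unlike.
Row 4: N(4,2)–N(4,3)= N(4,2)–N(5,2)= N(4,3)–S(5,3)≠  → 1/3 unlike.
Row 5: N(5,1)–N(5,2)= N(5,1)–N(6,1)= N(5,2)–S(5,3)≠ N(5,2)–N(6,2)= S(5,3)–N(5,4)≠ S(5,3)–N(6,3)≠  → 3/6 unlike.
Row 6: N(6,1)–N(6,2)= N(6,2)–N(6,3)=  → 0/2 unlike.
Total adjacent occupied pairs: 23; unlike-type pairs: 10.

10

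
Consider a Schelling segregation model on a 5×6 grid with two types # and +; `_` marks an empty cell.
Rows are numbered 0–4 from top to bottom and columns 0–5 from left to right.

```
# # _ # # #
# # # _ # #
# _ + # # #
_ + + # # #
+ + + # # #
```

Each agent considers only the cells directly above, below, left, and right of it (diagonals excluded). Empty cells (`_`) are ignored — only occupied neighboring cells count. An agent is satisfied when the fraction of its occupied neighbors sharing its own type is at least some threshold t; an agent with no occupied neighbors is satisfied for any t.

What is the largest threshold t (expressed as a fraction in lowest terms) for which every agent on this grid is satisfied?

(0,0)# 2/2
(0,1)# 2/2
(0,3)# 1/1
(0,4)# 3/3
(0,5)# 2/2
(1,0)# 3/3
(1,1)# 3/3
(1,2)# 1/2
(1,4)# 3/3
(1,5)# 3/3
(2,0)# 1/1
(2,2)+ 1/3
(2,3)# 2/3
(2,4)# 4/4
(2,5)# 3/3
(3,1)+ 2/2
(3,2)+ 3/4
(3,3)# 3/4
(3,4)# 4/4
(3,5)# 3/3
(4,0)+ 1/1
(4,1)+ 3/3
(4,2)+ 2/3
(4,3)# 2/3
(4,4)# 3/3
(4,5)# 2/2
The smallest same-type fraction is 1/3 at (2,2), which reduces to 1/3. Any threshold above that leaves this agent unsatisfied.

1/3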